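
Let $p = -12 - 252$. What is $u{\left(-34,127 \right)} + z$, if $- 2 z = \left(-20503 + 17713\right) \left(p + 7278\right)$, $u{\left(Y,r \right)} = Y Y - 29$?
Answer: $9785657$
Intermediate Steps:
$u{\left(Y,r \right)} = -29 + Y^{2}$ ($u{\left(Y,r \right)} = Y^{2} - 29 = -29 + Y^{2}$)
$p = -264$ ($p = -12 - 252 = -264$)
$z = 9784530$ ($z = - \frac{\left(-20503 + 17713\right) \left(-264 + 7278\right)}{2} = - \frac{\left(-2790\right) 7014}{2} = \left(- \frac{1}{2}\right) \left(-19569060\right) = 9784530$)
$u{\left(-34,127 \right)} + z = \left(-29 + \left(-34\right)^{2}\right) + 9784530 = \left(-29 + 1156\right) + 9784530 = 1127 + 9784530 = 9785657$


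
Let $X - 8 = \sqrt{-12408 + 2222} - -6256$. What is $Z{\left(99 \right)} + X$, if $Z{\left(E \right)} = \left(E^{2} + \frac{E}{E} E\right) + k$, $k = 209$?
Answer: $16373 + i \sqrt{10186} \approx 16373.0 + 100.93 i$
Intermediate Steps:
$X = 6264 + i \sqrt{10186}$ ($X = 8 + \left(\sqrt{-12408 + 2222} - -6256\right) = 8 + \left(\sqrt{-10186} + 6256\right) = 8 + \left(i \sqrt{10186} + 6256\right) = 8 + \left(6256 + i \sqrt{10186}\right) = 6264 + i \sqrt{10186} \approx 6264.0 + 100.93 i$)
$Z{\left(E \right)} = 209 + E + E^{2}$ ($Z{\left(E \right)} = \left(E^{2} + \frac{E}{E} E\right) + 209 = \left(E^{2} + 1 E\right) + 209 = \left(E^{2} + E\right) + 209 = \left(E + E^{2}\right) + 209 = 209 + E + E^{2}$)
$Z{\left(99 \right)} + X = \left(209 + 99 + 99^{2}\right) + \left(6264 + i \sqrt{10186}\right) = \left(209 + 99 + 9801\right) + \left(6264 + i \sqrt{10186}\right) = 10109 + \left(6264 + i \sqrt{10186}\right) = 16373 + i \sqrt{10186}$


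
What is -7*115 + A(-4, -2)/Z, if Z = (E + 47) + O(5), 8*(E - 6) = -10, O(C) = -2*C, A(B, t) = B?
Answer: -134451/167 ≈ -805.10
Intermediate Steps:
E = 19/4 (E = 6 + (⅛)*(-10) = 6 - 5/4 = 19/4 ≈ 4.7500)
Z = 167/4 (Z = (19/4 + 47) - 2*5 = 207/4 - 10 = 167/4 ≈ 41.750)
-7*115 + A(-4, -2)/Z = -7*115 - 4/167/4 = -805 - 4*4/167 = -805 - 16/167 = -134451/167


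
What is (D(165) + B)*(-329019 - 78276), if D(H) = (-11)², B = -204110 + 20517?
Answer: 74727228240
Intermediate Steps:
B = -183593
D(H) = 121
(D(165) + B)*(-329019 - 78276) = (121 - 183593)*(-329019 - 78276) = -183472*(-407295) = 74727228240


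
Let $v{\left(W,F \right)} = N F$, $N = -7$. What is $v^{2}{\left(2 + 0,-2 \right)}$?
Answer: $196$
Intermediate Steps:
$v{\left(W,F \right)} = - 7 F$
$v^{2}{\left(2 + 0,-2 \right)} = \left(\left(-7\right) \left(-2\right)\right)^{2} = 14^{2} = 196$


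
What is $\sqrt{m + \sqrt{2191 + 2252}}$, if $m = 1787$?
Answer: $\sqrt{1787 + \sqrt{4443}} \approx 43.054$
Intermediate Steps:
$\sqrt{m + \sqrt{2191 + 2252}} = \sqrt{1787 + \sqrt{2191 + 2252}} = \sqrt{1787 + \sqrt{4443}}$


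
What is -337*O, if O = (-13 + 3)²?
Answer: -33700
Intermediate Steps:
O = 100 (O = (-10)² = 100)
-337*O = -337*100 = -33700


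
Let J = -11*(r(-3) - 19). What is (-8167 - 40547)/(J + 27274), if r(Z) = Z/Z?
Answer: -24357/13736 ≈ -1.7732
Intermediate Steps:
r(Z) = 1
J = 198 (J = -11*(1 - 19) = -11*(-18) = 198)
(-8167 - 40547)/(J + 27274) = (-8167 - 40547)/(198 + 27274) = -48714/27472 = -48714*1/27472 = -24357/13736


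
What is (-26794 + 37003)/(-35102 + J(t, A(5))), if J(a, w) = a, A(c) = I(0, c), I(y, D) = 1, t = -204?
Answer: -10209/35306 ≈ -0.28916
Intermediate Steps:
A(c) = 1
(-26794 + 37003)/(-35102 + J(t, A(5))) = (-26794 + 37003)/(-35102 - 204) = 10209/(-35306) = 10209*(-1/35306) = -10209/35306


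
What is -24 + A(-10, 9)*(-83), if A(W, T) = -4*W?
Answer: -3344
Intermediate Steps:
A(W, T) = -4*W
-24 + A(-10, 9)*(-83) = -24 - 4*(-10)*(-83) = -24 + 40*(-83) = -24 - 3320 = -3344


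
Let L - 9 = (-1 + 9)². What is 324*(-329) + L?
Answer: -106523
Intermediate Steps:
L = 73 (L = 9 + (-1 + 9)² = 9 + 8² = 9 + 64 = 73)
324*(-329) + L = 324*(-329) + 73 = -106596 + 73 = -106523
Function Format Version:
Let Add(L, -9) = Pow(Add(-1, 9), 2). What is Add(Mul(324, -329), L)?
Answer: -106523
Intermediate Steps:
L = 73 (L = Add(9, Pow(Add(-1, 9), 2)) = Add(9, Pow(8, 2)) = Add(9, 64) = 73)
Add(Mul(324, -329), L) = Add(Mul(324, -329), 73) = Add(-106596, 73) = -106523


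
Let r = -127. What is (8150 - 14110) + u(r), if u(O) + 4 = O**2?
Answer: 10165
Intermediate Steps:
u(O) = -4 + O**2
(8150 - 14110) + u(r) = (8150 - 14110) + (-4 + (-127)**2) = -5960 + (-4 + 16129) = -5960 + 16125 = 10165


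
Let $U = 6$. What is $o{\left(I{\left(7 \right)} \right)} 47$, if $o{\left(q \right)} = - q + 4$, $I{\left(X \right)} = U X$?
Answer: $-1786$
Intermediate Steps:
$I{\left(X \right)} = 6 X$
$o{\left(q \right)} = 4 - q$
$o{\left(I{\left(7 \right)} \right)} 47 = \left(4 - 6 \cdot 7\right) 47 = \left(4 - 42\right) 47 = \left(-38\right) 47 = -1786$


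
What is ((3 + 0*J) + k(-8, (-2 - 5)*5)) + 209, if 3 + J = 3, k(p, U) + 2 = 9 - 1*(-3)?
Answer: 222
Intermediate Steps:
k(p, U) = 10 (k(p, U) = -2 + (9 - 1*(-3)) = -2 + (9 + 3) = -2 + 12 = 10)
J = 0 (J = -3 + 3 = 0)
((3 + 0*J) + k(-8, (-2 - 5)*5)) + 209 = ((3 + 0*0) + 10) + 209 = ((3 + 0) + 10) + 209 = (3 + 10) + 209 = 13 + 209 = 222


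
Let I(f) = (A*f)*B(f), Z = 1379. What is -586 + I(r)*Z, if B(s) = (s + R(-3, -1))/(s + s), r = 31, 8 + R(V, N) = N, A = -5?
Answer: -76431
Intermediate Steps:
R(V, N) = -8 + N
B(s) = (-9 + s)/(2*s) (B(s) = (s + (-8 - 1))/(s + s) = (s - 9)/((2*s)) = (-9 + s)*(1/(2*s)) = (-9 + s)/(2*s))
I(f) = 45/2 - 5*f/2 (I(f) = (-5*f)*((-9 + f)/(2*f)) = 45/2 - 5*f/2)
-586 + I(r)*Z = -586 + (45/2 - 5/2*31)*1379 = -586 + (45/2 - 155/2)*1379 = -586 - 55*1379 = -586 - 75845 = -76431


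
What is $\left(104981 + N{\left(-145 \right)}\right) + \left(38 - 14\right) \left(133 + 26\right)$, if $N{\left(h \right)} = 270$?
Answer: $109067$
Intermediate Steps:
$\left(104981 + N{\left(-145 \right)}\right) + \left(38 - 14\right) \left(133 + 26\right) = \left(104981 + 270\right) + \left(38 - 14\right) \left(133 + 26\right) = 105251 + \left(38 - 14\right) 159 = 105251 + 24 \cdot 159 = 105251 + 3816 = 109067$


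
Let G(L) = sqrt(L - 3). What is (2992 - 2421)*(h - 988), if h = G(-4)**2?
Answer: -568145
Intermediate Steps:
G(L) = sqrt(-3 + L)
h = -7 (h = (sqrt(-3 - 4))**2 = (sqrt(-7))**2 = (I*sqrt(7))**2 = -7)
(2992 - 2421)*(h - 988) = (2992 - 2421)*(-7 - 988) = 571*(-995) = -568145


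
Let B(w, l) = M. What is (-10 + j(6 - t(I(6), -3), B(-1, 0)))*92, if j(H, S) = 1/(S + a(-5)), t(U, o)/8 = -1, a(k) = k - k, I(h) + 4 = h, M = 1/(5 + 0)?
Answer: -460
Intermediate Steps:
M = 1/5 ≈ 0.20000
B(w, l) = 1/5
I(h) = -4 + h
a(k) = 0
t(U, o) = -8 (t(U, o) = 8*(-1) = -8)
j(H, S) = 1/S (j(H, S) = 1/(S + 0) = 1/S)
(-10 + j(6 - t(I(6), -3), B(-1, 0)))*92 = (-10 + 1/(1/5))*92 = (-10 + 5)*92 = -5*92 = -460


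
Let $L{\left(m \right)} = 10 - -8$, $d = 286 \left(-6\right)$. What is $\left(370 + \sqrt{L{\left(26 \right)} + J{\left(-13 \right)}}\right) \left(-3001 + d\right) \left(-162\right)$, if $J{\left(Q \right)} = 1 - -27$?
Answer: $282736980 + 764154 \sqrt{46} \approx 2.8792 \cdot 10^{8}$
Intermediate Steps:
$d = -1716$
$L{\left(m \right)} = 18$ ($L{\left(m \right)} = 10 + 8 = 18$)
$J{\left(Q \right)} = 28$ ($J{\left(Q \right)} = 1 + 27 = 28$)
$\left(370 + \sqrt{L{\left(26 \right)} + J{\left(-13 \right)}}\right) \left(-3001 + d\right) \left(-162\right) = \left(370 + \sqrt{18 + 28}\right) \left(-3001 - 1716\right) \left(-162\right) = \left(370 + \sqrt{46}\right) \left(-4717\right) \left(-162\right) = \left(-1745290 - 4717 \sqrt{46}\right) \left(-162\right) = 282736980 + 764154 \sqrt{46}$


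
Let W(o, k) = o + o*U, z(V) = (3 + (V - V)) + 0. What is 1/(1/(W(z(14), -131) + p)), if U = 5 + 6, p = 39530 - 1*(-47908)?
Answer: 87474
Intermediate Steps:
p = 87438 (p = 39530 + 47908 = 87438)
z(V) = 3 (z(V) = (3 + 0) + 0 = 3 + 0 = 3)
U = 11
W(o, k) = 12*o (W(o, k) = o + o*11 = o + 11*o = 12*o)
1/(1/(W(z(14), -131) + p)) = 1/(1/(12*3 + 87438)) = 1/(1/(36 + 87438)) = 1/(1/87474) = 87474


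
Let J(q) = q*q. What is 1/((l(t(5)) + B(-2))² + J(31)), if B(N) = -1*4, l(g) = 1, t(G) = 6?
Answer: 1/970 ≈ 0.0010309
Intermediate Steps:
B(N) = -4
J(q) = q²
1/((l(t(5)) + B(-2))² + J(31)) = 1/((1 - 4)² + 31²) = 1/((-3)² + 961) = 1/(9 + 961) = 1/970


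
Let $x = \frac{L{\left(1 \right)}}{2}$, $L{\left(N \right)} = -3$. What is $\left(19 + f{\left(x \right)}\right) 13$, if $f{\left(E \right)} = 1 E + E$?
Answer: $208$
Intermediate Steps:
$x = - \frac{3}{2} \approx -1.5$
$f{\left(E \right)} = 2 E$ ($f{\left(E \right)} = E + E = 2 E$)
$\left(19 + f{\left(x \right)}\right) 13 = \left(19 + 2 \left(- \frac{3}{2}\right)\right) 13 = \left(19 - 3\right) 13 = 16 \cdot 13 = 208$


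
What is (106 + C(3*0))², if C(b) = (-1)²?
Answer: 11449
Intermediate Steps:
C(b) = 1
(106 + C(3*0))² = (106 + 1)² = 107² = 11449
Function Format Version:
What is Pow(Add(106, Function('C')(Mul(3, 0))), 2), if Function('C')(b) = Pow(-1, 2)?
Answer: 11449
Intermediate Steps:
Function('C')(b) = 1
Pow(Add(106, Function('C')(Mul(3, 0))), 2) = Pow(Add(106, 1), 2) = Pow(107, 2) = 11449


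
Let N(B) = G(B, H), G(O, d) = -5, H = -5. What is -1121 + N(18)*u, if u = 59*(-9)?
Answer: 1534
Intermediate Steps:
N(B) = -5
u = -531
-1121 + N(18)*u = -1121 - 5*(-531) = -1121 + 2655 = 1534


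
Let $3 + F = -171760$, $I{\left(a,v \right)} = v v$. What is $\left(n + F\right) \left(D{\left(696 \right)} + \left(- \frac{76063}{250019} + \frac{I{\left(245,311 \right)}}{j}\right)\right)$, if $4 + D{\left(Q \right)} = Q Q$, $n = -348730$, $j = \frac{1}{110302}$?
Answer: $- \frac{1388391004439993671459}{250019} \approx -5.5531 \cdot 10^{15}$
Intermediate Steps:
$j = \frac{1}{110302} \approx 9.066 \cdot 10^{-6}$
$I{\left(a,v \right)} = v^{2}$
$F = -171763$ ($F = -3 - 171760 = -171763$)
$D{\left(Q \right)} = -4 + Q^{2}$ ($D{\left(Q \right)} = -4 + Q Q = -4 + Q^{2}$)
$\left(n + F\right) \left(D{\left(696 \right)} + \left(- \frac{76063}{250019} + \frac{I{\left(245,311 \right)}}{j}\right)\right) = \left(-348730 - 171763\right) \left(\left(-4 + 696^{2}\right) - \left(\frac{76063}{250019} - 311^{2} \frac{1}{\frac{1}{110302}}\right)\right) = - 520493 \left(\left(-4 + 484416\right) + \left(\left(-76063\right) \frac{1}{250019} + 96721 \cdot 110302\right)\right) = - 520493 \left(484412 + \left(- \frac{76063}{250019} + 10668519742\right)\right) = - 520493 \left(484412 + \frac{2667332637299035}{250019}\right) = \left(-520493\right) \frac{2667453749502863}{250019} = - \frac{1388391004439993671459}{250019}$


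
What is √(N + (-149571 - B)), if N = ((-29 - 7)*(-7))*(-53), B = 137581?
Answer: 2*I*√75127 ≈ 548.19*I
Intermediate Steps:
N = -13356 (N = -36*(-7)*(-53) = 252*(-53) = -13356)
√(N + (-149571 - B)) = √(-13356 + (-149571 - 1*137581)) = √(-13356 + (-149571 - 137581)) = √(-13356 - 287152) = √(-300508) = 2*I*√75127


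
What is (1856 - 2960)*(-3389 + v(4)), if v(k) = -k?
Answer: 3745872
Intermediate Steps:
(1856 - 2960)*(-3389 + v(4)) = (1856 - 2960)*(-3389 - 1*4) = -1104*(-3389 - 4) = -1104*(-3393) = 3745872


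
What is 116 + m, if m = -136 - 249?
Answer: -269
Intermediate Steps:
m = -385
116 + m = 116 - 385 = -269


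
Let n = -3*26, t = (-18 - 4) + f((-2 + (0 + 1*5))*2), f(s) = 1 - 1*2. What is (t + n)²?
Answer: 10201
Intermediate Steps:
f(s) = -1 (f(s) = 1 - 2 = -1)
t = -23 (t = (-18 - 4) - 1 = -22 - 1 = -23)
n = -78
(t + n)² = (-23 - 78)² = (-101)² = 10201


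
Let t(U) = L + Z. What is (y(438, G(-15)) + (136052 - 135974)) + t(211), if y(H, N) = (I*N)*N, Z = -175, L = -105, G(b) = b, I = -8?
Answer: -2002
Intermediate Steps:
y(H, N) = -8*N² (y(H, N) = (-8*N)*N = -8*N²)
t(U) = -280 (t(U) = -105 - 175 = -280)
(y(438, G(-15)) + (136052 - 135974)) + t(211) = (-8*(-15)² + (136052 - 135974)) - 280 = (-8*225 + 78) - 280 = (-1800 + 78) - 280 = -1722 - 280 = -2002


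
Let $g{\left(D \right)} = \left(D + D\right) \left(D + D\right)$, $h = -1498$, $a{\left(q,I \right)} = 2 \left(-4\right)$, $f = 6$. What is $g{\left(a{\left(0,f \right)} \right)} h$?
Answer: $-383488$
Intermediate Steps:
$a{\left(q,I \right)} = -8$
$g{\left(D \right)} = 4 D^{2}$ ($g{\left(D \right)} = 2 D 2 D = 4 D^{2}$)
$g{\left(a{\left(0,f \right)} \right)} h = 4 \left(-8\right)^{2} \left(-1498\right) = 4 \cdot 64 \left(-1498\right) = 256 \left(-1498\right) = -383488$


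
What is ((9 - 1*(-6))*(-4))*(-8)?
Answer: 480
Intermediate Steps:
((9 - 1*(-6))*(-4))*(-8) = ((9 + 6)*(-4))*(-8) = (15*(-4))*(-8) = -60*(-8) = 480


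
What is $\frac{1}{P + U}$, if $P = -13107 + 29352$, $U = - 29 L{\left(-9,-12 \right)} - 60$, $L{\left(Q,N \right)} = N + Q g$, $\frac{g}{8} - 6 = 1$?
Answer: $\frac{1}{31149} \approx 3.2104 \cdot 10^{-5}$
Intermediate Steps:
$g = 56$ ($g = 48 + 8 \cdot 1 = 48 + 8 = 56$)
$L{\left(Q,N \right)} = N + 56 Q$ ($L{\left(Q,N \right)} = N + Q 56 = N + 56 Q$)
$U = 14904$ ($U = - 29 \left(-12 + 56 \left(-9\right)\right) - 60 = - 29 \left(-12 - 504\right) - 60 = \left(-29\right) \left(-516\right) - 60 = 14964 - 60 = 14904$)
$P = 16245$
$\frac{1}{P + U} = \frac{1}{16245 + 14904} = \frac{1}{31149}$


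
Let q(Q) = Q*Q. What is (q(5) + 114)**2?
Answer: 19321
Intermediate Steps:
q(Q) = Q**2
(q(5) + 114)**2 = (5**2 + 114)**2 = (25 + 114)**2 = 139**2 = 19321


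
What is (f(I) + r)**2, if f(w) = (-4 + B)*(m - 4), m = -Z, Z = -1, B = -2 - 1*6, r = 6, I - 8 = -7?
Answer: 1764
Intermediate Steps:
I = 1 (I = 8 - 7 = 1)
B = -8 (B = -2 - 6 = -8)
m = 1 (m = -1*(-1) = 1)
f(w) = 36 (f(w) = (-4 - 8)*(1 - 4) = -12*(-3) = 36)
(f(I) + r)**2 = (36 + 6)**2 = 42**2 = 1764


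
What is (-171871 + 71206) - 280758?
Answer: -381423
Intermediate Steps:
(-171871 + 71206) - 280758 = -100665 - 280758 = -381423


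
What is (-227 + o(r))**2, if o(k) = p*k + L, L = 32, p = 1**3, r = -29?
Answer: 50176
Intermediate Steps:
p = 1
o(k) = 32 + k (o(k) = 1*k + 32 = k + 32 = 32 + k)
(-227 + o(r))**2 = (-227 + (32 - 29))**2 = (-227 + 3)**2 = (-224)**2 = 50176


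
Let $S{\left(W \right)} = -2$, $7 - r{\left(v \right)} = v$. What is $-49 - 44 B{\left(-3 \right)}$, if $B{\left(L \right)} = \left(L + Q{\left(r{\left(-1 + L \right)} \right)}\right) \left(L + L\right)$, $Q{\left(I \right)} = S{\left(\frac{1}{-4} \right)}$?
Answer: $-1369$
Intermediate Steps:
$r{\left(v \right)} = 7 - v$
$Q{\left(I \right)} = -2$
$B{\left(L \right)} = 2 L \left(-2 + L\right)$ ($B{\left(L \right)} = \left(L - 2\right) \left(L + L\right) = \left(-2 + L\right) 2 L = 2 L \left(-2 + L\right)$)
$-49 - 44 B{\left(-3 \right)} = -49 - 44 \cdot 2 \left(-3\right) \left(-2 - 3\right) = -49 - 44 \cdot 2 \left(-3\right) \left(-5\right) = -49 - 1320 = -1369$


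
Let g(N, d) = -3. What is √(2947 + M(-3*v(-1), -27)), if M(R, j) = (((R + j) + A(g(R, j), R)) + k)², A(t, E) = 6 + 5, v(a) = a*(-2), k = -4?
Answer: √3623 ≈ 60.191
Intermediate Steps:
v(a) = -2*a
A(t, E) = 11
M(R, j) = (7 + R + j)² (M(R, j) = (((R + j) + 11) - 4)² = ((11 + R + j) - 4)² = (7 + R + j)²)
√(2947 + M(-3*v(-1), -27)) = √(2947 + (7 - (-6)*(-1) - 27)²) = √(2947 + (7 - 3*2 - 27)²) = √(2947 + (7 - 6 - 27)²) = √(2947 + (-26)²) = √(2947 + 676) = √3623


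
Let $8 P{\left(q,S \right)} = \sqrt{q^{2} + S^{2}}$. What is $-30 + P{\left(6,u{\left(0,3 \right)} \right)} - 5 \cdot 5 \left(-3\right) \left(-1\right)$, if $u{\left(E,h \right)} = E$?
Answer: $- \frac{345}{4} \approx -86.25$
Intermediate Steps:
$P{\left(q,S \right)} = \frac{\sqrt{S^{2} + q^{2}}}{8}$ ($P{\left(q,S \right)} = \frac{\sqrt{q^{2} + S^{2}}}{8} = \frac{\sqrt{S^{2} + q^{2}}}{8}$)
$-30 + P{\left(6,u{\left(0,3 \right)} \right)} - 5 \cdot 5 \left(-3\right) \left(-1\right) = -30 + \frac{\sqrt{0^{2} + 6^{2}}}{8} - 5 \cdot 5 \left(-3\right) \left(-1\right) = -30 + \frac{\sqrt{0 + 36}}{8} \left(-5\right) \left(-15\right) \left(-1\right) = -30 + \frac{\sqrt{36}}{8} \cdot 75 \left(-1\right) = -30 + \frac{1}{8} \cdot 6 \left(-75\right) = -30 + \frac{3}{4} \left(-75\right) = -30 - \frac{225}{4} = - \frac{345}{4}$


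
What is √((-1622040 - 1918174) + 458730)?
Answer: 2*I*√770371 ≈ 1755.4*I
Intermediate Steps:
√((-1622040 - 1918174) + 458730) = √(-3540214 + 458730) = √(-3081484) = 2*I*√770371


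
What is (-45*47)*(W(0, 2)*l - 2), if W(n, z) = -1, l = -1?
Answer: 2115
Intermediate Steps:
(-45*47)*(W(0, 2)*l - 2) = (-45*47)*(-1*(-1) - 2) = -2115*(1 - 2) = -2115*(-1) = 2115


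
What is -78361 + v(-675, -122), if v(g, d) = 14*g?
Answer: -87811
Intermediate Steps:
-78361 + v(-675, -122) = -78361 + 14*(-675) = -78361 - 9450 = -87811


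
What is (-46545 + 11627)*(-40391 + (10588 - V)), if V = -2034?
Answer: 969637942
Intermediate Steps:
(-46545 + 11627)*(-40391 + (10588 - V)) = (-46545 + 11627)*(-40391 + (10588 - 1*(-2034))) = -34918*(-40391 + (10588 + 2034)) = -34918*(-40391 + 12622) = -34918*(-27769) = 969637942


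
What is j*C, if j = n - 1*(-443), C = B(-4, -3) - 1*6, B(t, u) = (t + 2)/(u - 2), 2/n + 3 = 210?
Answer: -2567684/1035 ≈ -2480.9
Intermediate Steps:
n = 2/207 (n = 2/(-3 + 210) = 2/207 ≈ 0.0096618)
B(t, u) = (2 + t)/(-2 + u)
C = -28/5 (C = (2 - 4)/(-2 - 3) - 1*6 = -2/(-5) - 6 = -1/5*(-2) - 6 = 2/5 - 6 = -28/5 ≈ -5.6000)
j = 91703/207 (j = 2/207 - 1*(-443) = 2/207 + 443 = 91703/207 ≈ 443.01)
j*C = (91703/207)*(-28/5) = -2567684/1035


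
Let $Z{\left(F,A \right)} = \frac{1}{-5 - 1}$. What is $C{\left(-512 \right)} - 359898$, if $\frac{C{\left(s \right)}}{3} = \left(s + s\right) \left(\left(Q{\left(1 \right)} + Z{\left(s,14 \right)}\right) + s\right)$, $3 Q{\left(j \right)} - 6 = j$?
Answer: $1206310$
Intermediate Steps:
$Q{\left(j \right)} = 2 + \frac{j}{3}$
$Z{\left(F,A \right)} = - \frac{1}{6}$ ($Z{\left(F,A \right)} = \frac{1}{-6} = - \frac{1}{6}$)
$C{\left(s \right)} = 6 s \left(\frac{13}{6} + s\right)$ ($C{\left(s \right)} = 3 \left(s + s\right) \left(\left(\left(2 + \frac{1}{3} \cdot 1\right) - \frac{1}{6}\right) + s\right) = 3 \cdot 2 s \left(\left(\left(2 + \frac{1}{3}\right) - \frac{1}{6}\right) + s\right) = 3 \cdot 2 s \left(\left(\frac{7}{3} - \frac{1}{6}\right) + s\right) = 3 \cdot 2 s \left(\frac{13}{6} + s\right) = 6 s \left(\frac{13}{6} + s\right)$)
$C{\left(-512 \right)} - 359898 = - 512 \left(13 + 6 \left(-512\right)\right) - 359898 = - 512 \left(13 - 3072\right) - 359898 = \left(-512\right) \left(-3059\right) - 359898 = 1566208 - 359898 = 1206310$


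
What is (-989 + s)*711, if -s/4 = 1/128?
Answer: -22502439/32 ≈ -7.0320e+5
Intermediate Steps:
s = -1/32 (s = -4/128 = -4*1/128 = -1/32 ≈ -0.031250)
(-989 + s)*711 = (-989 - 1/32)*711 = -31649/32*711 = -22502439/32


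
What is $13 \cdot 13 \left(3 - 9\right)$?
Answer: $-1014$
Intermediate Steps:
$13 \cdot 13 \left(3 - 9\right) = 169 \left(-6\right) = -1014$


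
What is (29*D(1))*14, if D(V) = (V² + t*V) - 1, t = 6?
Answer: 2436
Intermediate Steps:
D(V) = -1 + V² + 6*V (D(V) = (V² + 6*V) - 1 = -1 + V² + 6*V)
(29*D(1))*14 = (29*(-1 + 1² + 6*1))*14 = (29*(-1 + 1 + 6))*14 = (29*6)*14 = 174*14 = 2436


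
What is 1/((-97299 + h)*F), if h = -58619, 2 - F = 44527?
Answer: 1/6942248950 ≈ 1.4405e-10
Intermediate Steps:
F = -44525 (F = 2 - 1*44527 = 2 - 44527 = -44525)
1/((-97299 + h)*F) = 1/(-97299 - 58619*(-44525)) = -1/44525/(-155918) = -1/155918*(-1/44525) = 1/6942248950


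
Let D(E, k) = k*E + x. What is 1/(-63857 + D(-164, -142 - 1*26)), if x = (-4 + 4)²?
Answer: -1/36305 ≈ -2.7544e-5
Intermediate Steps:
x = 0 (x = 0² = 0)
D(E, k) = E*k (D(E, k) = k*E + 0 = E*k + 0 = E*k)
1/(-63857 + D(-164, -142 - 1*26)) = 1/(-63857 - 164*(-142 - 1*26)) = 1/(-63857 - 164*(-142 - 26)) = 1/(-63857 - 164*(-168)) = 1/(-63857 + 27552) = 1/(-36305) = -1/36305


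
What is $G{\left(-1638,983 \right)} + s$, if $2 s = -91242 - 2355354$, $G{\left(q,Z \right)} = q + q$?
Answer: $-1226574$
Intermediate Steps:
$G{\left(q,Z \right)} = 2 q$
$s = -1223298$ ($s = \frac{-91242 - 2355354}{2} = \frac{1}{2} \left(-2446596\right) = -1223298$)
$G{\left(-1638,983 \right)} + s = 2 \left(-1638\right) - 1223298 = -3276 - 1223298 = -1226574$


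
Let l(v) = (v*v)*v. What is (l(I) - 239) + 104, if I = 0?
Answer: -135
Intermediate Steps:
l(v) = v³ (l(v) = v²*v = v³)
(l(I) - 239) + 104 = (0³ - 239) + 104 = (0 - 239) + 104 = -239 + 104 = -135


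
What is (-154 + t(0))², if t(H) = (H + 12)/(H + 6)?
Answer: 23104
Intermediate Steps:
t(H) = (12 + H)/(6 + H)
(-154 + t(0))² = (-154 + (12 + 0)/(6 + 0))² = (-154 + 12/6)² = (-154 + (⅙)*12)² = (-154 + 2)² = (-152)² = 23104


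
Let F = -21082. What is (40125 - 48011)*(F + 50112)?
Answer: -228930580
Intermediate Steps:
(40125 - 48011)*(F + 50112) = (40125 - 48011)*(-21082 + 50112) = -7886*29030 = -228930580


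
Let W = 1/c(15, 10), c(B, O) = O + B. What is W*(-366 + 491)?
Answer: 5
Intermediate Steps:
c(B, O) = B + O
W = 1/25 (W = 1/(15 + 10) = 1/25 ≈ 0.040000)
W*(-366 + 491) = (-366 + 491)/25 = (1/25)*125 = 5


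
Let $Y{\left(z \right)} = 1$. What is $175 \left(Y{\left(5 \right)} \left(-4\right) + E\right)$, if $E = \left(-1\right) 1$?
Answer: $-875$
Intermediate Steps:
$E = -1$
$175 \left(Y{\left(5 \right)} \left(-4\right) + E\right) = 175 \left(1 \left(-4\right) - 1\right) = 175 \left(-4 - 1\right) = 175 \left(-5\right) = -875$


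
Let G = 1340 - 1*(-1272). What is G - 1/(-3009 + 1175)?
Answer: 4790409/1834 ≈ 2612.0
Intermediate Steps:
G = 2612 (G = 1340 + 1272 = 2612)
G - 1/(-3009 + 1175) = 2612 - 1/(-3009 + 1175) = 2612 - 1/(-1834) = 2612 - 1*(-1/1834) = 2612 + 1/1834 = 4790409/1834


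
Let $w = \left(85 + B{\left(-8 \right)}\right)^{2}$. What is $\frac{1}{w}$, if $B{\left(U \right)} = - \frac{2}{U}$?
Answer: $\frac{16}{116281} \approx 0.0001376$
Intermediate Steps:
$w = \frac{116281}{16}$ ($w = \left(85 - \frac{2}{-8}\right)^{2} = \left(85 - - \frac{1}{4}\right)^{2} = \left(85 + \frac{1}{4}\right)^{2} = \left(\frac{341}{4}\right)^{2} = \frac{116281}{16} \approx 7267.6$)
$\frac{1}{w} = \frac{1}{\frac{116281}{16}} = \frac{16}{116281}$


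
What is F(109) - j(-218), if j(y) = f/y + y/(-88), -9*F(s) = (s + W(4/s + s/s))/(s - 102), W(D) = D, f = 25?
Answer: -413863/100716 ≈ -4.1092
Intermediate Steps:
F(s) = -(1 + s + 4/s)/(9*(-102 + s)) (F(s) = -(s + (4/s + s/s))/(9*(s - 102)) = -(s + (4/s + 1))/(9*(-102 + s)) = -(s + (1 + 4/s))/(9*(-102 + s)) = -(1 + s + 4/s)/(9*(-102 + s)))
j(y) = 25/y - y/88 (j(y) = 25/y + y/(-88) = 25/y + y*(-1/88) = 25/y - y/88)
F(109) - j(-218) = (⅑)*(-4 - 1*109 - 1*109²)/(109*(-102 + 109)) - (25/(-218) - 1/88*(-218)) = (⅑)*(1/109)*(-4 - 109 - 1*11881)/7 - (25*(-1/218) + 109/44) = (⅑)*(1/109)*(⅐)*(-4 - 109 - 11881) - (-25/218 + 109/44) = (⅑)*(1/109)*(⅐)*(-11994) - 1*11331/4796 = -3998/2289 - 11331/4796 = -413863/100716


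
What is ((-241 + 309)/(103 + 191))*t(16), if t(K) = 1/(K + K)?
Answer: 17/2352 ≈ 0.0072279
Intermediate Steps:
t(K) = 1/(2*K)
((-241 + 309)/(103 + 191))*t(16) = ((-241 + 309)/(103 + 191))*((½)/16) = (68/294)*((½)*(1/16)) = (68*(1/294))*(1/32) = (34/147)*(1/32) = 17/2352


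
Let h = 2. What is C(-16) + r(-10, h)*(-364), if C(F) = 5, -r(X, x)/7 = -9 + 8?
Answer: -2543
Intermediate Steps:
r(X, x) = 7 (r(X, x) = -7*(-9 + 8) = -7*(-1) = 7)
C(-16) + r(-10, h)*(-364) = 5 + 7*(-364) = 5 - 2548 = -2543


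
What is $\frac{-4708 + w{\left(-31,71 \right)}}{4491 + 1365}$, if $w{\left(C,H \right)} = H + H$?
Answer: $- \frac{761}{976} \approx -0.77971$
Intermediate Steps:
$w{\left(C,H \right)} = 2 H$
$\frac{-4708 + w{\left(-31,71 \right)}}{4491 + 1365} = \frac{-4708 + 2 \cdot 71}{4491 + 1365} = \frac{-4708 + 142}{5856} = \left(-4566\right) \frac{1}{5856} = - \frac{761}{976}$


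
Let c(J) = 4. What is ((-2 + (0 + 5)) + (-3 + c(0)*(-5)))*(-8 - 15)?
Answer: 460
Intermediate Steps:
((-2 + (0 + 5)) + (-3 + c(0)*(-5)))*(-8 - 15) = ((-2 + (0 + 5)) + (-3 + 4*(-5)))*(-8 - 15) = ((-2 + 5) + (-3 - 20))*(-23) = (3 - 23)*(-23) = -20*(-23) = 460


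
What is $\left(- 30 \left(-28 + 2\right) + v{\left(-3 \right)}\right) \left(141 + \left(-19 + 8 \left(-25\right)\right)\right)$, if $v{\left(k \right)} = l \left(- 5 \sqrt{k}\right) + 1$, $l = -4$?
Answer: $-60918 - 1560 i \sqrt{3} \approx -60918.0 - 2702.0 i$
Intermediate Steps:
$v{\left(k \right)} = 1 + 20 \sqrt{k}$ ($v{\left(k \right)} = - 4 \left(- 5 \sqrt{k}\right) + 1 = 20 \sqrt{k} + 1 = 1 + 20 \sqrt{k}$)
$\left(- 30 \left(-28 + 2\right) + v{\left(-3 \right)}\right) \left(141 + \left(-19 + 8 \left(-25\right)\right)\right) = \left(- 30 \left(-28 + 2\right) + \left(1 + 20 \sqrt{-3}\right)\right) \left(141 + \left(-19 + 8 \left(-25\right)\right)\right) = \left(\left(-30\right) \left(-26\right) + \left(1 + 20 i \sqrt{3}\right)\right) \left(141 - 219\right) = \left(780 + \left(1 + 20 i \sqrt{3}\right)\right) \left(141 - 219\right) = \left(781 + 20 i \sqrt{3}\right) \left(-78\right) = -60918 - 1560 i \sqrt{3}$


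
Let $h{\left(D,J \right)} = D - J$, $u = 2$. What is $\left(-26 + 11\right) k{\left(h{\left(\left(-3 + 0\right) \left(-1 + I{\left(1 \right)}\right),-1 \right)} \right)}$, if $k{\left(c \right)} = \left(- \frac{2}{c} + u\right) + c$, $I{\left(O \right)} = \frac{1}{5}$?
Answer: $- \frac{1227}{17} \approx -72.177$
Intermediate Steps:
$I{\left(O \right)} = \frac{1}{5}$
$k{\left(c \right)} = 2 + c - \frac{2}{c}$ ($k{\left(c \right)} = \left(- \frac{2}{c} + 2\right) + c = \left(2 - \frac{2}{c}\right) + c = 2 + c - \frac{2}{c}$)
$\left(-26 + 11\right) k{\left(h{\left(\left(-3 + 0\right) \left(-1 + I{\left(1 \right)}\right),-1 \right)} \right)} = \left(-26 + 11\right) \left(2 - \left(-1 - \left(-3 + 0\right) \left(-1 + \frac{1}{5}\right)\right) - \frac{2}{\left(-3 + 0\right) \left(-1 + \frac{1}{5}\right) - -1}\right) = - 15 \left(2 + \left(\left(-3\right) \left(- \frac{4}{5}\right) + 1\right) - \frac{2}{\left(-3\right) \left(- \frac{4}{5}\right) + 1}\right) = - 15 \left(2 + \left(\frac{12}{5} + 1\right) - \frac{2}{\frac{12}{5} + 1}\right) = - 15 \left(2 + \frac{17}{5} - \frac{2}{\frac{17}{5}}\right) = - 15 \left(2 + \frac{17}{5} - \frac{10}{17}\right) = \left(-15\right) \frac{409}{85} = - \frac{1227}{17}$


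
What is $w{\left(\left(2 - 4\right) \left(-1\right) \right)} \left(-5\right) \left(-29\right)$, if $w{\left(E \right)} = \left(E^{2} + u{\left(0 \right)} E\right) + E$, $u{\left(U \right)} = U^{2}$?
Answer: $870$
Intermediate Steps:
$w{\left(E \right)} = E + E^{2}$ ($w{\left(E \right)} = \left(E^{2} + 0^{2} E\right) + E = \left(E^{2} + 0 E\right) + E = \left(E^{2} + 0\right) + E = E^{2} + E = E + E^{2}$)
$w{\left(\left(2 - 4\right) \left(-1\right) \right)} \left(-5\right) \left(-29\right) = \left(2 - 4\right) \left(-1\right) \left(1 + \left(2 - 4\right) \left(-1\right)\right) \left(-5\right) \left(-29\right) = \left(-2\right) \left(-1\right) \left(1 - -2\right) \left(-5\right) \left(-29\right) = 2 \left(1 + 2\right) \left(-5\right) \left(-29\right) = 2 \cdot 3 \left(-5\right) \left(-29\right) = 6 \left(-5\right) \left(-29\right) = \left(-30\right) \left(-29\right) = 870$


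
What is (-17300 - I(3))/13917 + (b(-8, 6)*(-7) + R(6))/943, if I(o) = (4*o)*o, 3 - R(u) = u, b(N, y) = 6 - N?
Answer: -17753465/13123731 ≈ -1.3528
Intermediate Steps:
R(u) = 3 - u
I(o) = 4*o²
(-17300 - I(3))/13917 + (b(-8, 6)*(-7) + R(6))/943 = (-17300 - 4*3²)/13917 + ((6 - 1*(-8))*(-7) + (3 - 1*6))/943 = (-17300 - 4*9)*(1/13917) + ((6 + 8)*(-7) + (3 - 6))*(1/943) = (-17300 - 1*36)*(1/13917) + (14*(-7) - 3)*(1/943) = (-17300 - 36)*(1/13917) + (-98 - 3)*(1/943) = -17336*1/13917 - 101*1/943 = -17336/13917 - 101/943 = -17753465/13123731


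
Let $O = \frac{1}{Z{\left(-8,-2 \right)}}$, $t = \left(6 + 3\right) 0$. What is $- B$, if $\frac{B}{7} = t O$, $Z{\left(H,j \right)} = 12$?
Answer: $0$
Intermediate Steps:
$t = 0$ ($t = 9 \cdot 0 = 0$)
$O = \frac{1}{12} \approx 0.083333$
$B = 0$ ($B = 7 \cdot 0 \cdot \frac{1}{12} = 7 \cdot 0 = 0$)
$- B = \left(-1\right) 0 = 0$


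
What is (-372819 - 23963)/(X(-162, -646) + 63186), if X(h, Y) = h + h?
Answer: -198391/31431 ≈ -6.3120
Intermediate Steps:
X(h, Y) = 2*h
(-372819 - 23963)/(X(-162, -646) + 63186) = (-372819 - 23963)/(2*(-162) + 63186) = -396782/(-324 + 63186) = -396782/62862 = -396782*1/62862 = -198391/31431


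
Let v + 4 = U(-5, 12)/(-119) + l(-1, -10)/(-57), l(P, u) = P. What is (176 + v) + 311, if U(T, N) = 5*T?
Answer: 3277733/6783 ≈ 483.23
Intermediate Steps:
v = -25588/6783 (v = -4 + ((5*(-5))/(-119) - 1/(-57)) = -4 + (-25*(-1/119) - 1*(-1/57)) = -4 + (25/119 + 1/57) = -4 + 1544/6783 = -25588/6783 ≈ -3.7724)
(176 + v) + 311 = (176 - 25588/6783) + 311 = 1168220/6783 + 311 = 3277733/6783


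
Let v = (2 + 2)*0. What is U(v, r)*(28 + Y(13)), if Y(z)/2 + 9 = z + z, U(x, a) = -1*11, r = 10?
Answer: -682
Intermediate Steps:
v = 0 (v = 4*0 = 0)
U(x, a) = -11
Y(z) = -18 + 4*z (Y(z) = -18 + 2*(z + z) = -18 + 2*(2*z) = -18 + 4*z)
U(v, r)*(28 + Y(13)) = -11*(28 + (-18 + 4*13)) = -11*(28 + (-18 + 52)) = -11*(28 + 34) = -11*62 = -682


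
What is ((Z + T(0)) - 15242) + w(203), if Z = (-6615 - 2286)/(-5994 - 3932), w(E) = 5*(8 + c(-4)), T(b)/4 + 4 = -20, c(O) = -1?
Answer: -151888677/9926 ≈ -15302.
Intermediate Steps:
T(b) = -96 (T(b) = -16 + 4*(-20) = -16 - 80 = -96)
w(E) = 35 (w(E) = 5*(8 - 1) = 5*7 = 35)
Z = 8901/9926 (Z = -8901/(-9926) = -8901*(-1/9926) = 8901/9926 ≈ 0.89674)
((Z + T(0)) - 15242) + w(203) = ((8901/9926 - 96) - 15242) + 35 = (-943995/9926 - 15242) + 35 = -152236087/9926 + 35 = -151888677/9926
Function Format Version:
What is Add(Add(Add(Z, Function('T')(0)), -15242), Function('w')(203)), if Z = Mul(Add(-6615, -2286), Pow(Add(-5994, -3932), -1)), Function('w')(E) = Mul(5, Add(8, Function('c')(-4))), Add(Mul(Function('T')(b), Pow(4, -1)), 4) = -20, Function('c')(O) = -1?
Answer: Rational(-151888677, 9926) ≈ -15302.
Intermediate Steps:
Function('T')(b) = -96 (Function('T')(b) = Add(-16, Mul(4, -20)) = Add(-16, -80) = -96)
Function('w')(E) = 35 (Function('w')(E) = Mul(5, Add(8, -1)) = Mul(5, 7) = 35)
Z = Rational(8901, 9926) (Z = Mul(-8901, Pow(-9926, -1)) = Mul(-8901, Rational(-1, 9926)) = Rational(8901, 9926) ≈ 0.89674)
Add(Add(Add(Z, Function('T')(0)), -15242), Function('w')(203)) = Add(Add(Add(Rational(8901, 9926), -96), -15242), 35) = Add(Add(Rational(-943995, 9926), -15242), 35) = Add(Rational(-152236087, 9926), 35) = Rational(-151888677, 9926)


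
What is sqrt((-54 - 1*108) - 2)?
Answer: 2*I*sqrt(41) ≈ 12.806*I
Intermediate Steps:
sqrt((-54 - 1*108) - 2) = sqrt((-54 - 108) - 2) = sqrt(-162 - 2) = sqrt(-164) = 2*I*sqrt(41)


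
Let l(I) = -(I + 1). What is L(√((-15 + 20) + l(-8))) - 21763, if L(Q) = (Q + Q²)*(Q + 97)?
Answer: -20587 + 218*√3 ≈ -20209.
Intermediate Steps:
l(I) = -1 - I (l(I) = -(1 + I) = -1 - I)
L(Q) = (97 + Q)*(Q + Q²) (L(Q) = (Q + Q²)*(97 + Q) = (97 + Q)*(Q + Q²))
L(√((-15 + 20) + l(-8))) - 21763 = √((-15 + 20) + (-1 - 1*(-8)))*(97 + (√((-15 + 20) + (-1 - 1*(-8))))² + 98*√((-15 + 20) + (-1 - 1*(-8)))) - 21763 = √(5 + (-1 + 8))*(97 + (√(5 + (-1 + 8)))² + 98*√(5 + (-1 + 8))) - 21763 = √(5 + 7)*(97 + (√(5 + 7))² + 98*√(5 + 7)) - 21763 = √12*(97 + (√12)² + 98*√12) - 21763 = (2*√3)*(97 + (2*√3)² + 98*(2*√3)) - 21763 = (2*√3)*(97 + 12 + 196*√3) - 21763 = (2*√3)*(109 + 196*√3) - 21763 = 2*√3*(109 + 196*√3) - 21763 = -21763 + 2*√3*(109 + 196*√3)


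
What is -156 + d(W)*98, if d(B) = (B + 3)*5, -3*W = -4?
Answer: 5902/3 ≈ 1967.3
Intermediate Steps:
W = 4/3 (W = -⅓*(-4) = 4/3 ≈ 1.3333)
d(B) = 15 + 5*B (d(B) = (3 + B)*5 = 15 + 5*B)
-156 + d(W)*98 = -156 + (15 + 5*(4/3))*98 = -156 + (15 + 20/3)*98 = -156 + (65/3)*98 = -156 + 6370/3 = 5902/3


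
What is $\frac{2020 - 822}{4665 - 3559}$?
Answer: $\frac{599}{553} \approx 1.0832$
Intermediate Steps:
$\frac{2020 - 822}{4665 - 3559} = \frac{1198}{1106} = 1198 \cdot \frac{1}{1106} = \frac{599}{553}$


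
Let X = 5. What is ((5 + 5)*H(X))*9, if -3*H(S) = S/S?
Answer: -30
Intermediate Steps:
H(S) = -1/3 (H(S) = -S/(3*S) = -1/3*1 = -1/3)
((5 + 5)*H(X))*9 = ((5 + 5)*(-1/3))*9 = (10*(-1/3))*9 = -10/3*9 = -30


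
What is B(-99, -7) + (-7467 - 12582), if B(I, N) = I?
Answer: -20148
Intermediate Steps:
B(-99, -7) + (-7467 - 12582) = -99 + (-7467 - 12582) = -99 - 20049 = -20148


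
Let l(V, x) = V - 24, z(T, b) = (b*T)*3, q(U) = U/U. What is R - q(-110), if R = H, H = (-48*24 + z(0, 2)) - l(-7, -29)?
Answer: -1122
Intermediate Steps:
q(U) = 1
z(T, b) = 3*T*b (z(T, b) = (T*b)*3 = 3*T*b)
l(V, x) = -24 + V
H = -1121 (H = (-48*24 + 3*0*2) - (-24 - 7) = (-1152 + 0) - 1*(-31) = -1152 + 31 = -1121)
R = -1121
R - q(-110) = -1121 - 1*1 = -1121 - 1 = -1122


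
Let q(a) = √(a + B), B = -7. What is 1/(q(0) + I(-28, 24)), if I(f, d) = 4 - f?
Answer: 32/1031 - I*√7/1031 ≈ 0.031038 - 0.0025662*I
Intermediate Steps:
q(a) = √(-7 + a) (q(a) = √(a - 7) = √(-7 + a))
1/(q(0) + I(-28, 24)) = 1/(√(-7 + 0) + (4 - 1*(-28))) = 1/(√(-7) + (4 + 28)) = 1/(I*√7 + 32) = 1/(32 + I*√7)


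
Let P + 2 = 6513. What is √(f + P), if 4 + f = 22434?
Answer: √28941 ≈ 170.12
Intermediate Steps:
P = 6511 (P = -2 + 6513 = 6511)
f = 22430 (f = -4 + 22434 = 22430)
√(f + P) = √(22430 + 6511) = √28941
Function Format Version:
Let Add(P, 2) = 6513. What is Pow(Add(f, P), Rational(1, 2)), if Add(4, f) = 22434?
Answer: Pow(28941, Rational(1, 2)) ≈ 170.12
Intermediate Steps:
P = 6511 (P = Add(-2, 6513) = 6511)
f = 22430 (f = Add(-4, 22434) = 22430)
Pow(Add(f, P), Rational(1, 2)) = Pow(Add(22430, 6511), Rational(1, 2)) = Pow(28941, Rational(1, 2))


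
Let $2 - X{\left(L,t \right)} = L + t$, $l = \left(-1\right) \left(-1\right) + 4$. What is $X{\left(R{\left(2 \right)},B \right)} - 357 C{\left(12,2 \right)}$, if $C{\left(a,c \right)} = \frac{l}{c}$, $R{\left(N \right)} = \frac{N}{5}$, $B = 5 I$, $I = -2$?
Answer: $- \frac{8809}{10} \approx -880.9$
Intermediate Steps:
$B = -10$ ($B = 5 \left(-2\right) = -10$)
$R{\left(N \right)} = \frac{N}{5}$ ($R{\left(N \right)} = N \frac{1}{5} = \frac{N}{5}$)
$l = 5$ ($l = 1 + 4 = 5$)
$X{\left(L,t \right)} = 2 - L - t$ ($X{\left(L,t \right)} = 2 - \left(L + t\right) = 2 - L - t$)
$C{\left(a,c \right)} = \frac{5}{c}$
$X{\left(R{\left(2 \right)},B \right)} - 357 C{\left(12,2 \right)} = \left(2 - \frac{1}{5} \cdot 2 - -10\right) - 357 \cdot \frac{5}{2} = \left(2 - \frac{2}{5} + 10\right) - 357 \cdot 5 \cdot \frac{1}{2} = \left(2 - \frac{2}{5} + 10\right) - \frac{1785}{2} = \frac{58}{5} - \frac{1785}{2} = - \frac{8809}{10}$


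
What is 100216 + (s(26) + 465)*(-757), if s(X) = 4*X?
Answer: -330517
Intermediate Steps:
100216 + (s(26) + 465)*(-757) = 100216 + (4*26 + 465)*(-757) = 100216 + (104 + 465)*(-757) = 100216 + 569*(-757) = 100216 - 430733 = -330517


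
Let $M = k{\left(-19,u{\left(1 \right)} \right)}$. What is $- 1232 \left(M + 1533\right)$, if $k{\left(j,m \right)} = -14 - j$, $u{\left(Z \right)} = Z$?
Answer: $-1894816$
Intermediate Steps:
$M = 5$ ($M = -14 - -19 = -14 + 19 = 5$)
$- 1232 \left(M + 1533\right) = - 1232 \left(5 + 1533\right) = \left(-1232\right) 1538 = -1894816$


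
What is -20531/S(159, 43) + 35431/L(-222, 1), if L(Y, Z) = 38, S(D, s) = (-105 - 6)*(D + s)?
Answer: 198803515/213009 ≈ 933.31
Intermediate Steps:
S(D, s) = -111*D - 111*s (S(D, s) = -111*(D + s) = -111*D - 111*s)
-20531/S(159, 43) + 35431/L(-222, 1) = -20531/(-111*159 - 111*43) + 35431/38 = -20531/(-17649 - 4773) + 35431*(1/38) = -20531/(-22422) + 35431/38 = -20531*(-1/22422) + 35431/38 = 20531/22422 + 35431/38 = 198803515/213009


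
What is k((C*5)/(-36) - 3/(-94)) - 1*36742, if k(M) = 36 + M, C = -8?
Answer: -31052309/846 ≈ -36705.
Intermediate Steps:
k((C*5)/(-36) - 3/(-94)) - 1*36742 = (36 + (-8*5/(-36) - 3/(-94))) - 1*36742 = (36 + (-40*(-1/36) - 3*(-1/94))) - 36742 = (36 + (10/9 + 3/94)) - 36742 = (36 + 967/846) - 36742 = 31423/846 - 36742 = -31052309/846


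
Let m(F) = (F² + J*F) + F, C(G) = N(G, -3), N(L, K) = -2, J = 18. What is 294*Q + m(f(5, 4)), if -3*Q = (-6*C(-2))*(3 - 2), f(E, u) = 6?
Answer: -1026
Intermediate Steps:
C(G) = -2
m(F) = F² + 19*F (m(F) = (F² + 18*F) + F = F² + 19*F)
Q = -4 (Q = -(-6*(-2))*(3 - 2)/3 = -4 ≈ -4.0000)
294*Q + m(f(5, 4)) = 294*(-4) + 6*(19 + 6) = -1176 + 6*25 = -1176 + 150 = -1026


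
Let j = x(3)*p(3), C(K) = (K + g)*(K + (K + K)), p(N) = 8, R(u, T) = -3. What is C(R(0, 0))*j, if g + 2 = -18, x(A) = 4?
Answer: 6624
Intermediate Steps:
g = -20 (g = -2 - 18 = -20)
C(K) = 3*K*(-20 + K) (C(K) = (K - 20)*(K + (K + K)) = (-20 + K)*(K + 2*K) = (-20 + K)*(3*K) = 3*K*(-20 + K))
j = 32 (j = 4*8 = 32)
C(R(0, 0))*j = (3*(-3)*(-20 - 3))*32 = (3*(-3)*(-23))*32 = 207*32 = 6624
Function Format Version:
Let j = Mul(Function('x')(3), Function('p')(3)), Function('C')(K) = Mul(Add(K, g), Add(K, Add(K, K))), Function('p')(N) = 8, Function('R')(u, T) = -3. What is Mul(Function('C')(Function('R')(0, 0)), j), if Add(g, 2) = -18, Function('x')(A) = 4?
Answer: 6624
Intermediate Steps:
g = -20 (g = Add(-2, -18) = -20)
Function('C')(K) = Mul(3, K, Add(-20, K)) (Function('C')(K) = Mul(Add(K, -20), Add(K, Add(K, K))) = Mul(Add(-20, K), Add(K, Mul(2, K))) = Mul(Add(-20, K), Mul(3, K)) = Mul(3, K, Add(-20, K)))
j = 32 (j = Mul(4, 8) = 32)
Mul(Function('C')(Function('R')(0, 0)), j) = Mul(Mul(3, -3, Add(-20, -3)), 32) = Mul(Mul(3, -3, -23), 32) = Mul(207, 32) = 6624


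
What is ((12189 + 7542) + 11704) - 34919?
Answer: -3484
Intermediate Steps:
((12189 + 7542) + 11704) - 34919 = (19731 + 11704) - 34919 = 31435 - 34919 = -3484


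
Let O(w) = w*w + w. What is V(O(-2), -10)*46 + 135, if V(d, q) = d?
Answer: 227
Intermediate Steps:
O(w) = w + w**2 (O(w) = w**2 + w = w + w**2)
V(O(-2), -10)*46 + 135 = -2*(1 - 2)*46 + 135 = -2*(-1)*46 + 135 = 2*46 + 135 = 92 + 135 = 227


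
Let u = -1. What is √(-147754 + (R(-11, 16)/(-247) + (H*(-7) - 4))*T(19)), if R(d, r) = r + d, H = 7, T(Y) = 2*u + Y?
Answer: I*√9069313890/247 ≈ 385.56*I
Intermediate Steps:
T(Y) = -2 + Y (T(Y) = 2*(-1) + Y = -2 + Y)
R(d, r) = d + r
√(-147754 + (R(-11, 16)/(-247) + (H*(-7) - 4))*T(19)) = √(-147754 + ((-11 + 16)/(-247) + (7*(-7) - 4))*(-2 + 19)) = √(-147754 + (5*(-1/247) + (-49 - 4))*17) = √(-147754 + (-5/247 - 53)*17) = √(-147754 - 13096/247*17) = √(-147754 - 222632/247) = √(-36717870/247) = I*√9069313890/247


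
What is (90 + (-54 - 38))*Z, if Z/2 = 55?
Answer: -220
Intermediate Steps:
Z = 110 (Z = 2*55 = 110)
(90 + (-54 - 38))*Z = (90 + (-54 - 38))*110 = (90 - 92)*110 = -2*110 = -220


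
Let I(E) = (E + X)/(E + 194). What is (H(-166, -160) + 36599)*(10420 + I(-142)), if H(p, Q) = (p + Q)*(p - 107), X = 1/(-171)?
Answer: 11634094948129/8892 ≈ 1.3084e+9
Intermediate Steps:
X = -1/171 ≈ -0.0058480
I(E) = (-1/171 + E)/(194 + E) (I(E) = (E - 1/171)/(E + 194) = (-1/171 + E)/(194 + E))
H(p, Q) = (-107 + p)*(Q + p) (H(p, Q) = (Q + p)*(-107 + p) = (-107 + p)*(Q + p))
(H(-166, -160) + 36599)*(10420 + I(-142)) = (((-166)**2 - 107*(-160) - 107*(-166) - 160*(-166)) + 36599)*(10420 + (-1/171 - 142)/(194 - 142)) = ((27556 + 17120 + 17762 + 26560) + 36599)*(10420 - 24283/171/52) = (88998 + 36599)*(10420 + (1/52)*(-24283/171)) = 125597*(10420 - 24283/8892) = 125597*(92630357/8892) = 11634094948129/8892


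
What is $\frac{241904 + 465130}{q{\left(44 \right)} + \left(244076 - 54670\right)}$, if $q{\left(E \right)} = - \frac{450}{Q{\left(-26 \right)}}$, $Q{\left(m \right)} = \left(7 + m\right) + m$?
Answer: $\frac{353517}{94708} \approx 3.7327$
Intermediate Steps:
$Q{\left(m \right)} = 7 + 2 m$
$q{\left(E \right)} = 10$ ($q{\left(E \right)} = - \frac{450}{7 + 2 \left(-26\right)} = - \frac{450}{7 - 52} = - \frac{450}{-45} = \left(-450\right) \left(- \frac{1}{45}\right) = 10$)
$\frac{241904 + 465130}{q{\left(44 \right)} + \left(244076 - 54670\right)} = \frac{241904 + 465130}{10 + \left(244076 - 54670\right)} = \frac{707034}{10 + 189406} = \frac{707034}{189416} = 707034 \cdot \frac{1}{189416} = \frac{353517}{94708}$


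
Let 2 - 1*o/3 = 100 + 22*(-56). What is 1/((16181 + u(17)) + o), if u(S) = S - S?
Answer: 1/19583 ≈ 5.1065e-5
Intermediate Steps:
o = 3402 (o = 6 - 3*(100 + 22*(-56)) = 6 - 3*(100 - 1232) = 6 - 3*(-1132) = 6 + 3396 = 3402)
u(S) = 0
1/((16181 + u(17)) + o) = 1/((16181 + 0) + 3402) = 1/(16181 + 3402) = 1/19583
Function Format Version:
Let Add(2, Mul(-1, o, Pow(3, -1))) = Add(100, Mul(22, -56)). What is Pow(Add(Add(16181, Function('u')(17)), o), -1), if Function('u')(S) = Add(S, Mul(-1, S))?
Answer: Rational(1, 19583) ≈ 5.1065e-5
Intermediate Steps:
o = 3402 (o = Add(6, Mul(-3, Add(100, Mul(22, -56)))) = Add(6, Mul(-3, Add(100, -1232))) = Add(6, Mul(-3, -1132)) = Add(6, 3396) = 3402)
Function('u')(S) = 0
Pow(Add(Add(16181, Function('u')(17)), o), -1) = Pow(Add(Add(16181, 0), 3402), -1) = Pow(Add(16181, 3402), -1) = Pow(19583, -1) = Rational(1, 19583)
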